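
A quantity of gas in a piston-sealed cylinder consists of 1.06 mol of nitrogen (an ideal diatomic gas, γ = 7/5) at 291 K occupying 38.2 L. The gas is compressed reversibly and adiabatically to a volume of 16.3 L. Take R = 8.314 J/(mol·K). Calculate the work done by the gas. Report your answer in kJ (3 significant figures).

W ≈ -2.60 kJ

Adiabatic: TV^(γ−1) = const with γ = 7/5.
T₂ = T₁ (V₁/V₂)^(γ−1) = 291 × (38.2/16.3)^0.4 = 291 × 1.406 = 409.1 K.
W_by = nCᵥ(T₁ − T₂) = (1.06)(20.79)(291 − 409.1) = -2602 J.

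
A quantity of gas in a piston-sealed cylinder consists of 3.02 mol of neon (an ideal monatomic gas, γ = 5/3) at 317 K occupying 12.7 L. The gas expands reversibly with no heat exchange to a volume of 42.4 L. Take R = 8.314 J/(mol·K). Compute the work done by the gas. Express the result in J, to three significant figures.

W ≈ 6590 J

Adiabatic: TV^(γ−1) = const with γ = 5/3.
T₂ = T₁ (V₁/V₂)^(γ−1) = 317 × (12.7/42.4)^0.667 = 317 × 0.4477 = 141.9 K.
W_by = nCᵥ(T₁ − T₂) = (3.02)(12.47)(317 − 141.9) = 6594 J.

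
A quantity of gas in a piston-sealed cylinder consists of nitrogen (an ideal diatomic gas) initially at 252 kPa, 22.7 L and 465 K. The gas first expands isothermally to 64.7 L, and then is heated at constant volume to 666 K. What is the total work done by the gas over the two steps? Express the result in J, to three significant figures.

W_total ≈ 5990 J

Step 1 (isothermal): W = P₁V₁ ln(V₂/V₁) = (5720) ln(64.7/22.7) = 5992 J.
Step 2 (isochoric): W = 0 (constant volume).
W_total = 5992 + 0 = 5992 J.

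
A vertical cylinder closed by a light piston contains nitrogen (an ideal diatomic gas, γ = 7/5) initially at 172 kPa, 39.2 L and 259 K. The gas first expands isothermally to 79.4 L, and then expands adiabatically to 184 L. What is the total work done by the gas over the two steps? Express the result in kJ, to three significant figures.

Step 1 (isothermal): W = P₁V₁ ln(V₂/V₁) = (6742) ln(79.4/39.2) = 4759 J.
After step 1: P = 84.92 kPa, V = 79.4 L, T = 259 K.
Step 2 (adiabatic): W = (P₁V₁ − P₂V₂)/(γ−1) = (6742 − 4817)/0.4 = 4812 J.
W_total = 4759 + 4812 = 9571 J.

W_total ≈ 9.57 kJ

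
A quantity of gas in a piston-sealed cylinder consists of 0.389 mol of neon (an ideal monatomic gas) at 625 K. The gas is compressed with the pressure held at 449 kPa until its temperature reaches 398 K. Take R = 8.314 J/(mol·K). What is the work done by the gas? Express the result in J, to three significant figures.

Isobaric: W = P ΔV = nR ΔT.
W = (0.389)(8.314)(398 − 625) = -734.2 J.

W ≈ -734 J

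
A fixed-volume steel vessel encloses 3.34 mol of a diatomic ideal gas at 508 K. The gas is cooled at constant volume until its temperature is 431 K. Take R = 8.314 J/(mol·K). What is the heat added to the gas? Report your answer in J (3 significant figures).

Q ≈ -5350 J

Constant volume ⇒ W = 0, so Q = ΔU = nCᵥΔT with Cᵥ = 5R/2 = 20.79 J/(mol·K).
ΔU = (3.34)(20.79)(431 − 508) = -5345 J.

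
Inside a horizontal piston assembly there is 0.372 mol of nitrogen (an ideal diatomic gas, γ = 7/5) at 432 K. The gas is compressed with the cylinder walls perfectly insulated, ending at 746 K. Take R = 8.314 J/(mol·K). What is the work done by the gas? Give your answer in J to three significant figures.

Adiabatic ⇒ Q = 0, so W_by = −ΔU = nCᵥ(T₁ − T₂).
Cᵥ = 5R/2 = 20.79 J/(mol·K).
W = (0.372)(20.79)(432 − 746) = -2428 J.

W ≈ -2430 J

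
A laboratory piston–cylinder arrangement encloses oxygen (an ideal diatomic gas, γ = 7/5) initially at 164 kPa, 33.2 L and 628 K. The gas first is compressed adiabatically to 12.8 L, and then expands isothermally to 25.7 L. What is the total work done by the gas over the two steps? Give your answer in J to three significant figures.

Step 1 (adiabatic): W = (P₁V₁ − P₂V₂)/(γ−1) = (5445 − 7972)/0.4 = -6317 J.
After step 1: P = 622.8 kPa, V = 12.8 L, T = 919.5 K.
Step 2 (isothermal): W = P₁V₁ ln(V₂/V₁) = (7972) ln(25.7/12.8) = 5557 J.
W_total = -6317 + 5557 = -760.7 J.

W_total ≈ -761 J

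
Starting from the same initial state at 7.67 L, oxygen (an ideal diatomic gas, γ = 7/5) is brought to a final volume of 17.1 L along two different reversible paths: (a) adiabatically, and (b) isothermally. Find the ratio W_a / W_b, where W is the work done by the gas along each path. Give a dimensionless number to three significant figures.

Path (a) adiabatic: W = P₁V₁(1 − (V₁/V₂)^(γ−1))/(γ−1) → W_a/(P₁V₁) = 0.6859.
Path (b) isothermal: W = P₁V₁ ln(V₂/V₁) → W_b/(P₁V₁) = 0.8018.
W_a / W_b = 0.6859 / 0.8018 = 0.8555.

W_a / W_b ≈ 0.855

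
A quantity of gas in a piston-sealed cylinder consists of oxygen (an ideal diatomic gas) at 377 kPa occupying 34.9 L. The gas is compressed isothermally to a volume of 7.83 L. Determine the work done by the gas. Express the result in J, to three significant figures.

W ≈ -19700 J

Isothermal: W = nRT ln(V₂/V₁) = P₁V₁ ln(V₂/V₁).
P₁V₁ = (377 kPa)(34.9 L) = 13157 J.
W = 13157 × ln(7.83/34.9) = 13157 × -1.495
W_by_gas = -19664 J.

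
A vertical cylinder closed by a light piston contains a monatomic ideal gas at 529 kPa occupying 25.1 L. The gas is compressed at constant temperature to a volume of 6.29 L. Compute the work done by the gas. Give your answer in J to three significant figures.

W ≈ -18400 J

Isothermal: W = nRT ln(V₂/V₁) = P₁V₁ ln(V₂/V₁).
P₁V₁ = (529 kPa)(25.1 L) = 13278 J.
W = 13278 × ln(6.29/25.1) = 13278 × -1.384
W_by_gas = -18375 J.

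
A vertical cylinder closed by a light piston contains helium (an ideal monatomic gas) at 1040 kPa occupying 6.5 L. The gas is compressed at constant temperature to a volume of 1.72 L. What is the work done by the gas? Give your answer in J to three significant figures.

Isothermal: W = nRT ln(V₂/V₁) = P₁V₁ ln(V₂/V₁).
P₁V₁ = (1040 kPa)(6.5 L) = 6760 J.
W = 6760 × ln(1.72/6.5) = 6760 × -1.329
W_by_gas = -8987 J.

W ≈ -8990 J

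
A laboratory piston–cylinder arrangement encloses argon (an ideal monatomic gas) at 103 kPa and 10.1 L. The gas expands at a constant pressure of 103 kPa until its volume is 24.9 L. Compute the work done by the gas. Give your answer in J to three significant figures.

Isobaric: W = P ΔV.
W = (103 kPa)(24.9 − 10.1 L) = (103)(14.8) = 1524 J.

W ≈ 1520 J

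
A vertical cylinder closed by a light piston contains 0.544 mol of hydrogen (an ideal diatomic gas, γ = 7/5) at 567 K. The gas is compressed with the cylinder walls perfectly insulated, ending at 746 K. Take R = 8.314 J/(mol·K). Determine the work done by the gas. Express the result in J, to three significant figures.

W ≈ -2020 J

Adiabatic ⇒ Q = 0, so W_by = −ΔU = nCᵥ(T₁ − T₂).
Cᵥ = 5R/2 = 20.79 J/(mol·K).
W = (0.544)(20.79)(567 − 746) = -2024 J.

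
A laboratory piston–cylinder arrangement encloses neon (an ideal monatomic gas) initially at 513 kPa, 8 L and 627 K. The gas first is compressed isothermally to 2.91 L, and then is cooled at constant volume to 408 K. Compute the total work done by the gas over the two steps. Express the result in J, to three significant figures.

W_total ≈ -4150 J

Step 1 (isothermal): W = P₁V₁ ln(V₂/V₁) = (4104) ln(2.91/8) = -4150 J.
Step 2 (isochoric): W = 0 (constant volume).
W_total = -4150 + 0 = -4150 J.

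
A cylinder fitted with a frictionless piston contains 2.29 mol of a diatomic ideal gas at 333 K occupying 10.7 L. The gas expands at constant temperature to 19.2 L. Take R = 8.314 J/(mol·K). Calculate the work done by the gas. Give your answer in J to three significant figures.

Isothermal: W = nRT ln(V₂/V₁).
W = (2.29)(8.314)(333) × ln(19.2/10.7)
  = 6340 × 0.5847
W_by_gas = 3707 J.

W ≈ 3710 J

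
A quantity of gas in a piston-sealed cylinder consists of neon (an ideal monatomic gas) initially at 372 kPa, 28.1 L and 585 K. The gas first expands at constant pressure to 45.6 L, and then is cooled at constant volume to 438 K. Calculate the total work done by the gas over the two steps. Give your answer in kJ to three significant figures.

Step 1 (isobaric): W = PΔV = (372 kPa)(45.6 − 28.1 L) = 6510 J.
Step 2 (isochoric): W = 0 (constant volume).
W_total = 6510 + 0 = 6510 J.

W_total ≈ 6.51 kJ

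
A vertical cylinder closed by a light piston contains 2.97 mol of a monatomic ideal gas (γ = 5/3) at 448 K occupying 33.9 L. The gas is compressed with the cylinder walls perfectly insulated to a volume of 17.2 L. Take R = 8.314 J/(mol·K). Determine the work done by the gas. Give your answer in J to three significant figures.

W ≈ -9490 J

Adiabatic: TV^(γ−1) = const with γ = 5/3.
T₂ = T₁ (V₁/V₂)^(γ−1) = 448 × (33.9/17.2)^0.667 = 448 × 1.572 = 704.2 K.
W_by = nCᵥ(T₁ − T₂) = (2.97)(12.47)(448 − 704.2) = -9491 J.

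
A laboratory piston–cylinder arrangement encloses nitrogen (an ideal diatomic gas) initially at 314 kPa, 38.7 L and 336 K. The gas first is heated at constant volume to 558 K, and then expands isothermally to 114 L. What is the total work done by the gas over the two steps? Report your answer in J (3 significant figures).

W_total ≈ 21800 J

Step 1 (isochoric): W = 0 (constant volume).
After step 1: P = 521.5 kPa (V unchanged).
Step 2 (isothermal): W = P₁V₁ ln(V₂/V₁) = (20181) ln(114/38.7) = 21802 J.
W_total = 0 + 21802 = 21802 J.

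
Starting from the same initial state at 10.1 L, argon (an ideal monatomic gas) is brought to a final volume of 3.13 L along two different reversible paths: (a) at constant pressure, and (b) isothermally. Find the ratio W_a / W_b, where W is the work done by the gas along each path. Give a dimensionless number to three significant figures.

W_a / W_b ≈ 0.589

Path (a) isobaric: W = P₁(V₂ − V₁) → W_a/(P₁V₁) = -0.6901.
Path (b) isothermal: W = P₁V₁ ln(V₂/V₁) → W_b/(P₁V₁) = -1.172.
W_a / W_b = -0.6901 / -1.172 = 0.5891.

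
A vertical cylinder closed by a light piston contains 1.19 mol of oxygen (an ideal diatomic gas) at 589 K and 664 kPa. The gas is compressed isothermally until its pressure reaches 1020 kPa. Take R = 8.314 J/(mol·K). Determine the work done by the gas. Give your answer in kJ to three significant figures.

W ≈ -2.50 kJ

Isothermal process: W = nRT ln(V₂/V₁) = nRT ln(P₁/P₂).
W = (1.19)(8.314)(589) × ln(664/1020)
  = 5827 × ln(0.651) = 5827 × -0.4293
W_by_gas = -2502 J.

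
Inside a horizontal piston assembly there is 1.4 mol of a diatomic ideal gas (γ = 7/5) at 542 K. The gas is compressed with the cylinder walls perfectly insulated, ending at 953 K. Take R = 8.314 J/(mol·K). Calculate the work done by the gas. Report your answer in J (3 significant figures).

Adiabatic ⇒ Q = 0, so W_by = −ΔU = nCᵥ(T₁ − T₂).
Cᵥ = 5R/2 = 20.79 J/(mol·K).
W = (1.4)(20.79)(542 − 953) = -11960 J.

W ≈ -12000 J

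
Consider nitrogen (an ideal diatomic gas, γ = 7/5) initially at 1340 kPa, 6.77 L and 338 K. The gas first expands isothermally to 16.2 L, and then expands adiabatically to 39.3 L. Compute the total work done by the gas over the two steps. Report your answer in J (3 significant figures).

Step 1 (isothermal): W = P₁V₁ ln(V₂/V₁) = (9072) ln(16.2/6.77) = 7915 J.
After step 1: P = 560 kPa, V = 16.2 L, T = 338 K.
Step 2 (adiabatic): W = (P₁V₁ − P₂V₂)/(γ−1) = (9072 − 6364)/0.4 = 6769 J.
W_total = 7915 + 6769 = 14684 J.

W_total ≈ 14700 J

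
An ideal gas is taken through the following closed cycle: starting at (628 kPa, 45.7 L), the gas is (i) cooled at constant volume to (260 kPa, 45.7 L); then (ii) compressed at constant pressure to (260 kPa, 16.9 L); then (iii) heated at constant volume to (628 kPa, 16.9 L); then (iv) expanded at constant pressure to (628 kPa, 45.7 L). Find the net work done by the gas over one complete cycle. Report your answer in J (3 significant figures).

Constant-volume legs do no work.
W(ii) = (260)(16.9 − 45.7) = -7488 J; W(iv) = (628)(45.7 − 16.9) = 18086 J.
W_net = -7488 + 18086 = 10598 J (the clockwise enclosed area).

W_net ≈ 10600 J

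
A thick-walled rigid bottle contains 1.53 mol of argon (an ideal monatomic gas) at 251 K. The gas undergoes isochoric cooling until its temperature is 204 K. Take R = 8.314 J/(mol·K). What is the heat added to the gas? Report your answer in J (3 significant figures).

Q ≈ -897 J

Constant volume ⇒ W = 0, so Q = ΔU = nCᵥΔT with Cᵥ = 3R/2 = 12.47 J/(mol·K).
ΔU = (1.53)(12.47)(204 − 251) = -896.8 J.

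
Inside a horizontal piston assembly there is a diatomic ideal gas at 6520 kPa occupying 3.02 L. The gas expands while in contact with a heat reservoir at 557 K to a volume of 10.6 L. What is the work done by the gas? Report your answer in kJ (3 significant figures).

Isothermal: W = nRT ln(V₂/V₁) = P₁V₁ ln(V₂/V₁).
P₁V₁ = (6520 kPa)(3.02 L) = 19690 J.
W = 19690 × ln(10.6/3.02) = 19690 × 1.256
W_by_gas = 24723 J.

W ≈ 24.7 kJ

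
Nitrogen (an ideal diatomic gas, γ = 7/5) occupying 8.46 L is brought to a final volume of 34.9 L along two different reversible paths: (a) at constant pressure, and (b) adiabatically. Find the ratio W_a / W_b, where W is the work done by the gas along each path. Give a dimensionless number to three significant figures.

W_a / W_b ≈ 2.89

Path (a) isobaric: W = P₁(V₂ − V₁) → W_a/(P₁V₁) = 3.125.
Path (b) adiabatic: W = P₁V₁(1 − (V₁/V₂)^(γ−1))/(γ−1) → W_b/(P₁V₁) = 1.082.
W_a / W_b = 3.125 / 1.082 = 2.889.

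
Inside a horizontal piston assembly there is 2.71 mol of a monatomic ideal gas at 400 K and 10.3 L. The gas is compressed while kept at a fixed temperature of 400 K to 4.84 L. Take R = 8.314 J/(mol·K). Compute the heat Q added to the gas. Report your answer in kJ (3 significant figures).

Isothermal ⇒ ΔU = 0, so Q = W = nRT ln(V₂/V₁).
Q = (2.71)(8.314)(400) ln(4.84/10.3) = 9012 × -0.7552 = -6806 J.

Q ≈ -6.81 kJ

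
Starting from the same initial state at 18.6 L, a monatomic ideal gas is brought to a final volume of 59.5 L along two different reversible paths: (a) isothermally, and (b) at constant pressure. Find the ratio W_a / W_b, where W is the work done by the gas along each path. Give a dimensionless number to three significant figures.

W_a / W_b ≈ 0.529

Path (a) isothermal: W = P₁V₁ ln(V₂/V₁) → W_a/(P₁V₁) = 1.163.
Path (b) isobaric: W = P₁(V₂ − V₁) → W_b/(P₁V₁) = 2.199.
W_a / W_b = 1.163 / 2.199 = 0.5288.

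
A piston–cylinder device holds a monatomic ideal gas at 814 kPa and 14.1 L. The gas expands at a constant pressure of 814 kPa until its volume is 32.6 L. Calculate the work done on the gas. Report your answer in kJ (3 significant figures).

Isobaric: W = P ΔV.
W = (814 kPa)(32.6 − 14.1 L) = (814)(18.5) = 15059 J.
Work on gas = −W_by = -15059 J.

W ≈ -15.1 kJ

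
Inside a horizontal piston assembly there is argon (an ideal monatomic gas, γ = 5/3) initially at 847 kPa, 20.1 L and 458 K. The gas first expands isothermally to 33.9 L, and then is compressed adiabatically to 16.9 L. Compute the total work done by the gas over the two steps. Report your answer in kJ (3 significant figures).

W_total ≈ -6.18 kJ

Step 1 (isothermal): W = P₁V₁ ln(V₂/V₁) = (17025) ln(33.9/20.1) = 8899 J.
After step 1: P = 502.2 kPa, V = 33.9 L, T = 458 K.
Step 2 (adiabatic): W = (P₁V₁ − P₂V₂)/(γ−1) = (17025 − 27078)/0.667 = -15080 J.
W_total = 8899 − 15080 = -6182 J.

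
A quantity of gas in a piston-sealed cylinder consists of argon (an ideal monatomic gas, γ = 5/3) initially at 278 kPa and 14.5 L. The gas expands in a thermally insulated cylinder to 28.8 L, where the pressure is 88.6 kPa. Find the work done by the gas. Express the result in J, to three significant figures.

Adiabatic: W = (P₁V₁ − P₂V₂)/(γ − 1) with γ = 5/3.
P₁V₁ = 4031 J, P₂V₂ = 2552 J.
W = (4031 − 2552) / 0.6667 = 2219 J.

W ≈ 2220 J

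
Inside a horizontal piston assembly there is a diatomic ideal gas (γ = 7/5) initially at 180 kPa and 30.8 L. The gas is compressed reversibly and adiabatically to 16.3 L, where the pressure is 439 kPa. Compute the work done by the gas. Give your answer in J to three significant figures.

W ≈ -4030 J

Adiabatic: W = (P₁V₁ − P₂V₂)/(γ − 1) with γ = 7/5.
P₁V₁ = 5544 J, P₂V₂ = 7156 J.
W = (5544 − 7156) / 0.4 = -4029 J.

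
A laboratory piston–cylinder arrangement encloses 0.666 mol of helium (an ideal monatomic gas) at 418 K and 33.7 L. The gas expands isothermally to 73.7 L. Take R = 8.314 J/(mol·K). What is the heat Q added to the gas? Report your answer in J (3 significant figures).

Q ≈ 1810 J

Isothermal ⇒ ΔU = 0, so Q = W = nRT ln(V₂/V₁).
Q = (0.666)(8.314)(418) ln(73.7/33.7) = 2315 × 0.7825 = 1811 J.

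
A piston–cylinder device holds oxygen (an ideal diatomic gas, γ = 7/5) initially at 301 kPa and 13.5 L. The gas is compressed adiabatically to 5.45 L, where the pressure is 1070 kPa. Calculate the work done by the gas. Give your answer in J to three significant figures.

W ≈ -4420 J

Adiabatic: W = (P₁V₁ − P₂V₂)/(γ − 1) with γ = 7/5.
P₁V₁ = 4064 J, P₂V₂ = 5832 J.
W = (4064 − 5832) / 0.4 = -4420 J.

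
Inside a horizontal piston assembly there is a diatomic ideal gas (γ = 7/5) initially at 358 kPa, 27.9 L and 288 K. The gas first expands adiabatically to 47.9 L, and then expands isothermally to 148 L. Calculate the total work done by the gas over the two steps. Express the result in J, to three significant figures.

W_total ≈ 13900 J

Step 1 (adiabatic): W = (P₁V₁ − P₂V₂)/(γ−1) = (9988 − 8046)/0.4 = 4855 J.
After step 1: P = 168 kPa, V = 47.9 L, T = 232 K.
Step 2 (isothermal): W = P₁V₁ ln(V₂/V₁) = (8046) ln(148/47.9) = 9077 J.
W_total = 4855 + 9077 = 13932 J.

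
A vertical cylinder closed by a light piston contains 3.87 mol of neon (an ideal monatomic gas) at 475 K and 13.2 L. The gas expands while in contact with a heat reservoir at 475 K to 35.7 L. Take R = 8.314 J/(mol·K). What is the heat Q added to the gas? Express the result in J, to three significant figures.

Isothermal ⇒ ΔU = 0, so Q = W = nRT ln(V₂/V₁).
Q = (3.87)(8.314)(475) ln(35.7/13.2) = 15283 × 0.9949 = 15206 J.

Q ≈ 15200 J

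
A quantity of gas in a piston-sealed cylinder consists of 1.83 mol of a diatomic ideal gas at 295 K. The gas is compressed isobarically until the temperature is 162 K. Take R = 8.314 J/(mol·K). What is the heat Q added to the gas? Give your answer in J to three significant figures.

Isobaric: W = nRΔT = (1.83)(8.314)(-133) = -2024 J.
ΔU = nCᵥΔT with Cᵥ = 5R/2: ΔU = (1.83)(20.79)(-133) = -5059 J.
Q = ΔU + W = -5059 − 2024 = -7082 J.

Q ≈ -7080 J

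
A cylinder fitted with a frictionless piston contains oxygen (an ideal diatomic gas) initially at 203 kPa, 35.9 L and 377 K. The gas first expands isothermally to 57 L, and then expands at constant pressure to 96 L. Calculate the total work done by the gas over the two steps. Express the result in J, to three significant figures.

W_total ≈ 8360 J

Step 1 (isothermal): W = P₁V₁ ln(V₂/V₁) = (7288) ln(57/35.9) = 3369 J.
After step 1: P = 127.9 kPa, V = 57 L, T = 377 K.
Step 2 (isobaric): W = PΔV = (127.9 kPa)(96 − 57 L) = 4986 J.
W_total = 3369 + 4986 = 8356 J.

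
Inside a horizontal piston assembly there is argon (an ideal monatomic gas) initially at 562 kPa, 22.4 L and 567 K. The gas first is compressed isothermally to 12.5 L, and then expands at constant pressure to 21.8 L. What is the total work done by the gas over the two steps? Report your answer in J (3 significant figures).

Step 1 (isothermal): W = P₁V₁ ln(V₂/V₁) = (12589) ln(12.5/22.4) = -7343 J.
After step 1: P = 1007 kPa, V = 12.5 L, T = 567 K.
Step 2 (isobaric): W = PΔV = (1007 kPa)(21.8 − 12.5 L) = 9366 J.
W_total = -7343 + 9366 = 2023 J.

W_total ≈ 2020 J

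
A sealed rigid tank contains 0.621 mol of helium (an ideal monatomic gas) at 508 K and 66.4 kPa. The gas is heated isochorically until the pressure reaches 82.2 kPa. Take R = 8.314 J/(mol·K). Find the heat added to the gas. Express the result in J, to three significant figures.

Constant volume ⇒ W = 0, so Q = ΔU = nCᵥΔT with Cᵥ = 3R/2 = 12.47 J/(mol·K).
At constant V, T₂/T₁ = P₂/P₁ ⇒ ΔT = T₁(P₂/P₁ − 1) = 508·(82.2/66.4 − 1) = 120.9 K.
ΔU = (0.621)(12.47)(120.9) = 936.2 J.

Q ≈ 936 J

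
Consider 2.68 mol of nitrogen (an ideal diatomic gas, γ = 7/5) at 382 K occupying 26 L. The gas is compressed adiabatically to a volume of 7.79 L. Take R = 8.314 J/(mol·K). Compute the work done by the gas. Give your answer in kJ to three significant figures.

W ≈ -13.2 kJ

Adiabatic: TV^(γ−1) = const with γ = 7/5.
T₂ = T₁ (V₁/V₂)^(γ−1) = 382 × (26/7.79)^0.4 = 382 × 1.619 = 618.6 K.
W_by = nCᵥ(T₁ − T₂) = (2.68)(20.79)(382 − 618.6) = -13182 J.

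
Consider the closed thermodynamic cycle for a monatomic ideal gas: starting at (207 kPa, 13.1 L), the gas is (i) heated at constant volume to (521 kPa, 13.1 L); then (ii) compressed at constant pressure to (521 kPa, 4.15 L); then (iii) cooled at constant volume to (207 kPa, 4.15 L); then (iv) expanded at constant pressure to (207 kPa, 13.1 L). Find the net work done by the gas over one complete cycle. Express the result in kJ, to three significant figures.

W_net ≈ -2.81 kJ

Constant-volume legs do no work.
W(ii) = (521)(4.15 − 13.1) = -4663 J; W(iv) = (207)(13.1 − 4.15) = 1853 J.
W_net = -4663 + 1853 = -2810 J (the counter-clockwise enclosed area).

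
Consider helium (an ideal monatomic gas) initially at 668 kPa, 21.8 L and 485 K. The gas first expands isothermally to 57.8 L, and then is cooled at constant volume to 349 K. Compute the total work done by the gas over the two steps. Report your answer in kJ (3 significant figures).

Step 1 (isothermal): W = P₁V₁ ln(V₂/V₁) = (14562) ln(57.8/21.8) = 14199 J.
Step 2 (isochoric): W = 0 (constant volume).
W_total = 14199 + 0 = 14199 J.

W_total ≈ 14.2 kJ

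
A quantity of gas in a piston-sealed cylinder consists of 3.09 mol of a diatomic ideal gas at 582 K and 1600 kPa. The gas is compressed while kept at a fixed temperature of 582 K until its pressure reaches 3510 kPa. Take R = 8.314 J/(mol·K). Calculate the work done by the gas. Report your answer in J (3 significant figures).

Isothermal process: W = nRT ln(V₂/V₁) = nRT ln(P₁/P₂).
W = (3.09)(8.314)(582) × ln(1600/3510)
  = 14952 × ln(0.4558) = 14952 × -0.7856
W_by_gas = -11746 J.

W ≈ -11700 J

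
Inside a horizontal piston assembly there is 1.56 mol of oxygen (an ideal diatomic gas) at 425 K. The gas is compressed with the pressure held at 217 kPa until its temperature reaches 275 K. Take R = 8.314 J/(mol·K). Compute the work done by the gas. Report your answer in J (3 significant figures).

W ≈ -1950 J

Isobaric: W = P ΔV = nR ΔT.
W = (1.56)(8.314)(275 − 425) = -1945 J.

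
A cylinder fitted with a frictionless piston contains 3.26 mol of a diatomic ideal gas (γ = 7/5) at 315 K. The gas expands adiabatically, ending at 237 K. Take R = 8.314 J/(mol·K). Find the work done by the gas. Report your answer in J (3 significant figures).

W ≈ 5290 J

Adiabatic ⇒ Q = 0, so W_by = −ΔU = nCᵥ(T₁ − T₂).
Cᵥ = 5R/2 = 20.79 J/(mol·K).
W = (3.26)(20.79)(315 − 237) = 5285 J.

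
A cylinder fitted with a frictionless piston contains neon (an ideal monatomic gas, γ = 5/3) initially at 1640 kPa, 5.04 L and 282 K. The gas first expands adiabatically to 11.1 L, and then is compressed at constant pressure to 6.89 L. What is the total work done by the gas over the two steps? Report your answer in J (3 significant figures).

W_total ≈ 3220 J

Step 1 (adiabatic): W = (P₁V₁ − P₂V₂)/(γ−1) = (8266 − 4883)/0.667 = 5074 J.
After step 1: P = 439.9 kPa, V = 11.1 L, T = 166.6 K.
Step 2 (isobaric): W = PΔV = (439.9 kPa)(6.89 − 11.1 L) = -1852 J.
W_total = 5074 − 1852 = 3222 J.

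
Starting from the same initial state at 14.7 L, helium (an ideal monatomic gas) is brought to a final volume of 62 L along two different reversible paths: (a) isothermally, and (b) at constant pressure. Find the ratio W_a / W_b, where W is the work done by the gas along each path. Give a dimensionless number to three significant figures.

W_a / W_b ≈ 0.447

Path (a) isothermal: W = P₁V₁ ln(V₂/V₁) → W_a/(P₁V₁) = 1.439.
Path (b) isobaric: W = P₁(V₂ − V₁) → W_b/(P₁V₁) = 3.218.
W_a / W_b = 1.439 / 3.218 = 0.4473.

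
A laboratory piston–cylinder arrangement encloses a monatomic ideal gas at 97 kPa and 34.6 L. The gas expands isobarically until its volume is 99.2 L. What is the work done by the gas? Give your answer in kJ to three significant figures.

W ≈ 6.27 kJ

Isobaric: W = P ΔV.
W = (97 kPa)(99.2 − 34.6 L) = (97)(64.6) = 6266 J.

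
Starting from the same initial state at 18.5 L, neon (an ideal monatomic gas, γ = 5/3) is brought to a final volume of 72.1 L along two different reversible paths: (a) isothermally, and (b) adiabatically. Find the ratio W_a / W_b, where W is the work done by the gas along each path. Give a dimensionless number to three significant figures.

W_a / W_b ≈ 1.52

Path (a) isothermal: W = P₁V₁ ln(V₂/V₁) → W_a/(P₁V₁) = 1.36.
Path (b) adiabatic: W = P₁V₁(1 − (V₁/V₂)^(γ−1))/(γ−1) → W_b/(P₁V₁) = 0.8943.
W_a / W_b = 1.36 / 0.8943 = 1.521.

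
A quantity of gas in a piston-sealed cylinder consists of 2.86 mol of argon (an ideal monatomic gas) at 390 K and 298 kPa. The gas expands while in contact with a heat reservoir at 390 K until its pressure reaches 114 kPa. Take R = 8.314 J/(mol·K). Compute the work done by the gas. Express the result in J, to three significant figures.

Isothermal process: W = nRT ln(V₂/V₁) = nRT ln(P₁/P₂).
W = (2.86)(8.314)(390) × ln(298/114)
  = 9273 × ln(2.614) = 9273 × 0.9609
W_by_gas = 8911 J.

W ≈ 8910 J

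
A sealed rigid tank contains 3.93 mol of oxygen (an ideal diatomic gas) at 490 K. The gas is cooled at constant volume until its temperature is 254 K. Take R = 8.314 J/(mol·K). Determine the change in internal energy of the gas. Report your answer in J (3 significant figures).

Constant volume ⇒ W = 0, so Q = ΔU = nCᵥΔT with Cᵥ = 5R/2 = 20.79 J/(mol·K).
ΔU = (3.93)(20.79)(254 − 490) = -19278 J.

ΔU ≈ -19300 J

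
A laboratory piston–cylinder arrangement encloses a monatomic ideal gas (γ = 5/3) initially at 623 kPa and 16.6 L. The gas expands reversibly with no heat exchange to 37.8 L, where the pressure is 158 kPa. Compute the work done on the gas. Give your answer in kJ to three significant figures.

Adiabatic: W = (P₁V₁ − P₂V₂)/(γ − 1) with γ = 5/3.
P₁V₁ = 10342 J, P₂V₂ = 5972 J.
W = (10342 − 5972) / 0.6667 = 6554 J.
Work on gas = −W_by = -6554 J.

W ≈ -6.55 kJ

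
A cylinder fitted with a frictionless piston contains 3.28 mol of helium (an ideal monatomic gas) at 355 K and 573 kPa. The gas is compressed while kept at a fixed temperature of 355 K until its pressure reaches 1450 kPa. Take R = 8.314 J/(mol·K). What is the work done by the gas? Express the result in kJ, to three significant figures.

W ≈ -8.99 kJ

Isothermal process: W = nRT ln(V₂/V₁) = nRT ln(P₁/P₂).
W = (3.28)(8.314)(355) × ln(573/1450)
  = 9681 × ln(0.3952) = 9681 × -0.9284
W_by_gas = -8988 J.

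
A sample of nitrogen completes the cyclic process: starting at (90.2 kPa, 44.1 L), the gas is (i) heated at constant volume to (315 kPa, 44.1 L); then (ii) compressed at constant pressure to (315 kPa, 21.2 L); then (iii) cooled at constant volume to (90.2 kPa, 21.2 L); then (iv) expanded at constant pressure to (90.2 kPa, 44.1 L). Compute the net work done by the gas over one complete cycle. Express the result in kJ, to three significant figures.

W_net ≈ -5.15 kJ

Constant-volume legs do no work.
W(ii) = (315)(21.2 − 44.1) = -7214 J; W(iv) = (90.2)(44.1 − 21.2) = 2066 J.
W_net = -7214 + 2066 = -5148 J (the counter-clockwise enclosed area).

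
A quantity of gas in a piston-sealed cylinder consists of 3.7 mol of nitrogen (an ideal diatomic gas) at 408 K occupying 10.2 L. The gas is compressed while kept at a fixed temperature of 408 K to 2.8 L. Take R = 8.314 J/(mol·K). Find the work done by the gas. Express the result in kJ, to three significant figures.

Isothermal: W = nRT ln(V₂/V₁).
W = (3.7)(8.314)(408) × ln(2.8/10.2)
  = 12551 × -1.293
W_by_gas = -16225 J.

W ≈ -16.2 kJ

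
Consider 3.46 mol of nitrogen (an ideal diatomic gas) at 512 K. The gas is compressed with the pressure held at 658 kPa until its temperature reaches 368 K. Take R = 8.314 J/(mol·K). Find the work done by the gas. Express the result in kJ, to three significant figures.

W ≈ -4.14 kJ

Isobaric: W = P ΔV = nR ΔT.
W = (3.46)(8.314)(368 − 512) = -4142 J.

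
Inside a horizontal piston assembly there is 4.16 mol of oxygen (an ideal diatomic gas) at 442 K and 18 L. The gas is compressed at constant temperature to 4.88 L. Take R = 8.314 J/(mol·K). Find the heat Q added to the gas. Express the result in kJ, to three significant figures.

Q ≈ -20.0 kJ

Isothermal ⇒ ΔU = 0, so Q = W = nRT ln(V₂/V₁).
Q = (4.16)(8.314)(442) ln(4.88/18) = 15287 × -1.305 = -19953 J.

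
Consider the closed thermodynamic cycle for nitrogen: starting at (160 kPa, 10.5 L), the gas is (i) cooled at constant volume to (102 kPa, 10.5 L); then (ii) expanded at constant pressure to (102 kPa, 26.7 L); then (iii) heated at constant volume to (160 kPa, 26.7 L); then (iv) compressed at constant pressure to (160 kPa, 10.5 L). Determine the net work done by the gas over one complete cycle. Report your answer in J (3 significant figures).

W_net ≈ -940 J

Constant-volume legs do no work.
W(ii) = (102)(26.7 − 10.5) = 1652 J; W(iv) = (160)(10.5 − 26.7) = -2592 J.
W_net = 1652 − 2592 = -939.6 J (the counter-clockwise enclosed area).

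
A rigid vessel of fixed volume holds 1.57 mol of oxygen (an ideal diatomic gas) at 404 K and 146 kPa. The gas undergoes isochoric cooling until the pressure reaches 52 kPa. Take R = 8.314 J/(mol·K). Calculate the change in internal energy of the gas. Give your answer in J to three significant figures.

Constant volume ⇒ W = 0, so Q = ΔU = nCᵥΔT with Cᵥ = 5R/2 = 20.79 J/(mol·K).
At constant V, T₂/T₁ = P₂/P₁ ⇒ ΔT = T₁(P₂/P₁ − 1) = 404·(52/146 − 1) = -260.1 K.
ΔU = (1.57)(20.79)(-260.1) = -8488 J.

ΔU ≈ -8490 J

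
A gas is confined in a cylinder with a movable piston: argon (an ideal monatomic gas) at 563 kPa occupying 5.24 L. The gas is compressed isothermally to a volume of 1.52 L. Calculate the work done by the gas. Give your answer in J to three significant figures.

W ≈ -3650 J

Isothermal: W = nRT ln(V₂/V₁) = P₁V₁ ln(V₂/V₁).
P₁V₁ = (563 kPa)(5.24 L) = 2950 J.
W = 2950 × ln(1.52/5.24) = 2950 × -1.238
W_by_gas = -3651 J.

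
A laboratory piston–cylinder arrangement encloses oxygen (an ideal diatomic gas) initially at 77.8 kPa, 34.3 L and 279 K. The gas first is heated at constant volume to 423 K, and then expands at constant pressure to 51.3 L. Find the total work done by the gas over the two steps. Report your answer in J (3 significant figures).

W_total ≈ 2010 J

Step 1 (isochoric): W = 0 (constant volume).
After step 1: P = 118 kPa (V unchanged).
Step 2 (isobaric): W = PΔV = (118 kPa)(51.3 − 34.3 L) = 2005 J.
W_total = 0 + 2005 = 2005 J.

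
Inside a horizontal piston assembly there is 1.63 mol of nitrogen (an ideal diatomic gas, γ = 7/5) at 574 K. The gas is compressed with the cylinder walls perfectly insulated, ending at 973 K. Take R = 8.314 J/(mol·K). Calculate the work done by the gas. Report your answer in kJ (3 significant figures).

W ≈ -13.5 kJ

Adiabatic ⇒ Q = 0, so W_by = −ΔU = nCᵥ(T₁ − T₂).
Cᵥ = 5R/2 = 20.79 J/(mol·K).
W = (1.63)(20.79)(574 − 973) = -13518 J.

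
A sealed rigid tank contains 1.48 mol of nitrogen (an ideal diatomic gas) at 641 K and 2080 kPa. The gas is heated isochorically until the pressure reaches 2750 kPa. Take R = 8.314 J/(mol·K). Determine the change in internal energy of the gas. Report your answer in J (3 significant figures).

Constant volume ⇒ W = 0, so Q = ΔU = nCᵥΔT with Cᵥ = 5R/2 = 20.79 J/(mol·K).
At constant V, T₂/T₁ = P₂/P₁ ⇒ ΔT = T₁(P₂/P₁ − 1) = 641·(2750/2080 − 1) = 206.5 K.
ΔU = (1.48)(20.79)(206.5) = 6352 J.

ΔU ≈ 6350 J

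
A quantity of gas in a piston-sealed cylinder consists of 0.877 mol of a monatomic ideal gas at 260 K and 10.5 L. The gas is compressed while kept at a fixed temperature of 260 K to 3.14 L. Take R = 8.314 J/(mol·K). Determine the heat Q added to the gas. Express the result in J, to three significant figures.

Q ≈ -2290 J

Isothermal ⇒ ΔU = 0, so Q = W = nRT ln(V₂/V₁).
Q = (0.877)(8.314)(260) ln(3.14/10.5) = 1896 × -1.207 = -2288 J.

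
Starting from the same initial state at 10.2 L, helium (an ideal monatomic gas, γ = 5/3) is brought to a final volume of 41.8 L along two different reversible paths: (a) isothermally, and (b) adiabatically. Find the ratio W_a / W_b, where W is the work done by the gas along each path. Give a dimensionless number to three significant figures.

W_a / W_b ≈ 1.54

Path (a) isothermal: W = P₁V₁ ln(V₂/V₁) → W_a/(P₁V₁) = 1.411.
Path (b) adiabatic: W = P₁V₁(1 − (V₁/V₂)^(γ−1))/(γ−1) → W_b/(P₁V₁) = 0.9143.
W_a / W_b = 1.411 / 0.9143 = 1.543.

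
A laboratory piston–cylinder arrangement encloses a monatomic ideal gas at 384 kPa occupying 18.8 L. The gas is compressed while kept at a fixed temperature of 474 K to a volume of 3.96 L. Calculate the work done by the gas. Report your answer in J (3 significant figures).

W ≈ -11200 J

Isothermal: W = nRT ln(V₂/V₁) = P₁V₁ ln(V₂/V₁).
P₁V₁ = (384 kPa)(18.8 L) = 7219 J.
W = 7219 × ln(3.96/18.8) = 7219 × -1.558
W_by_gas = -11245 J.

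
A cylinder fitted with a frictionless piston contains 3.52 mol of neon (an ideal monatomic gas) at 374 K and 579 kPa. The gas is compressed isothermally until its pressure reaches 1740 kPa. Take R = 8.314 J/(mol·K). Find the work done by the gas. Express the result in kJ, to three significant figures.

Isothermal process: W = nRT ln(V₂/V₁) = nRT ln(P₁/P₂).
W = (3.52)(8.314)(374) × ln(579/1740)
  = 10945 × ln(0.3328) = 10945 × -1.1
W_by_gas = -12043 J.

W ≈ -12.0 kJ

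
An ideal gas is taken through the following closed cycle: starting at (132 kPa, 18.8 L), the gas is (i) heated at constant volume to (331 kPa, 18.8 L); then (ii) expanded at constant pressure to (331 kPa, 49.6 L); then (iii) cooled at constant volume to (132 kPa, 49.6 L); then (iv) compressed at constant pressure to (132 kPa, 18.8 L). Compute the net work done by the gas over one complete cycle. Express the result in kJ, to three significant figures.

Constant-volume legs do no work.
W(ii) = (331)(49.6 − 18.8) = 10195 J; W(iv) = (132)(18.8 − 49.6) = -4066 J.
W_net = 10195 − 4066 = 6129 J (the clockwise enclosed area).

W_net ≈ 6.13 kJ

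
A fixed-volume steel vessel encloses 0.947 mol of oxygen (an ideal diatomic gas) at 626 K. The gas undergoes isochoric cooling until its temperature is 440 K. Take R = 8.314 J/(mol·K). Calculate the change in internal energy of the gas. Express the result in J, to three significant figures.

ΔU ≈ -3660 J

Constant volume ⇒ W = 0, so Q = ΔU = nCᵥΔT with Cᵥ = 5R/2 = 20.79 J/(mol·K).
ΔU = (0.947)(20.79)(440 − 626) = -3661 J.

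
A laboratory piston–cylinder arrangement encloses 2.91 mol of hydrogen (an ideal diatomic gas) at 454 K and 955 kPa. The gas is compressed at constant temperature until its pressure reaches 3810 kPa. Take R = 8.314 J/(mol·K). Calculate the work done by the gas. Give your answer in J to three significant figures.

W ≈ -15200 J

Isothermal process: W = nRT ln(V₂/V₁) = nRT ln(P₁/P₂).
W = (2.91)(8.314)(454) × ln(955/3810)
  = 10984 × ln(0.2507) = 10984 × -1.384
W_by_gas = -15198 J.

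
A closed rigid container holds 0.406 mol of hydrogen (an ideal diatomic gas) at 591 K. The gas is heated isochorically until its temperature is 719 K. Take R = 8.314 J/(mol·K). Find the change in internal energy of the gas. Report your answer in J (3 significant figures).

ΔU ≈ 1080 J

Constant volume ⇒ W = 0, so Q = ΔU = nCᵥΔT with Cᵥ = 5R/2 = 20.79 J/(mol·K).
ΔU = (0.406)(20.79)(719 − 591) = 1080 J.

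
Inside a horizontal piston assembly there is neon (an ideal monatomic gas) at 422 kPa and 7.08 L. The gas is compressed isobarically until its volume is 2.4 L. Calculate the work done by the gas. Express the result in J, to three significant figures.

W ≈ -1970 J

Isobaric: W = P ΔV.
W = (422 kPa)(2.4 − 7.08 L) = (422)(-4.68) = -1975 J.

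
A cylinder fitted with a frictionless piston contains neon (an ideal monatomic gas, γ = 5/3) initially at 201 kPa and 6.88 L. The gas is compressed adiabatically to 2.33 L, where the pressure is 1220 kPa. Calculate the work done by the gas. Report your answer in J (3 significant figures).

Adiabatic: W = (P₁V₁ − P₂V₂)/(γ − 1) with γ = 5/3.
P₁V₁ = 1383 J, P₂V₂ = 2843 J.
W = (1383 − 2843) / 0.6667 = -2190 J.

W ≈ -2190 J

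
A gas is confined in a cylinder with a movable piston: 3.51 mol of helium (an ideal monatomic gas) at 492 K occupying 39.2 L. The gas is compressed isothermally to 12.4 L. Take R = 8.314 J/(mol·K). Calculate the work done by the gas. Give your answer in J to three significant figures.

Isothermal: W = nRT ln(V₂/V₁).
W = (3.51)(8.314)(492) × ln(12.4/39.2)
  = 14358 × -1.151
W_by_gas = -16525 J.

W ≈ -16500 J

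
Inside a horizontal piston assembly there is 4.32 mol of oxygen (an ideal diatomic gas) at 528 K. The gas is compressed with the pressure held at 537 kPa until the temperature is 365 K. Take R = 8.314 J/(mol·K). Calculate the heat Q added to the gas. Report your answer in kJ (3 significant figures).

Isobaric: W = nRΔT = (4.32)(8.314)(-163) = -5854 J.
ΔU = nCᵥΔT with Cᵥ = 5R/2: ΔU = (4.32)(20.79)(-163) = -14636 J.
Q = ΔU + W = -14636 − 5854 = -20490 J.

Q ≈ -20.5 kJ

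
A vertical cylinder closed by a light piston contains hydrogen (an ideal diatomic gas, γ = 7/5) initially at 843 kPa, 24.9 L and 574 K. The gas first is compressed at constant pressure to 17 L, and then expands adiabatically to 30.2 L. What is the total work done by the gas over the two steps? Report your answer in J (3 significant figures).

Step 1 (isobaric): W = PΔV = (843 kPa)(17 − 24.9 L) = -6660 J.
After step 1: P = 843 kPa, V = 17 L, T = 391.9 K.
Step 2 (adiabatic): W = (P₁V₁ − P₂V₂)/(γ−1) = (14331 − 11388)/0.4 = 7357 J.
W_total = -6660 + 7357 = 697.4 J.

W_total ≈ 697 J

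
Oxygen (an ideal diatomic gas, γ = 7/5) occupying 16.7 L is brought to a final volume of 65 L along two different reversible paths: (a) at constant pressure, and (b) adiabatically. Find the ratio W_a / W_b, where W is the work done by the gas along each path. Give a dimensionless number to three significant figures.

Path (a) isobaric: W = P₁(V₂ − V₁) → W_a/(P₁V₁) = 2.892.
Path (b) adiabatic: W = P₁V₁(1 − (V₁/V₂)^(γ−1))/(γ−1) → W_b/(P₁V₁) = 1.048.
W_a / W_b = 2.892 / 1.048 = 2.759.

W_a / W_b ≈ 2.76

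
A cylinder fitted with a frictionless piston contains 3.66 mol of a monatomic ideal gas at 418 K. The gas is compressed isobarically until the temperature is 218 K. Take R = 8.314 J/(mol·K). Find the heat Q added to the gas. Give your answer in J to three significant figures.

Q ≈ -15200 J

Isobaric: W = nRΔT = (3.66)(8.314)(-200) = -6086 J.
ΔU = nCᵥΔT with Cᵥ = 3R/2: ΔU = (3.66)(12.47)(-200) = -9129 J.
Q = ΔU + W = -9129 − 6086 = -15215 J.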